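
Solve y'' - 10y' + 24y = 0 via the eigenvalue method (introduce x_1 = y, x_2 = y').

y(t) = c_1e^(4t) + c_2e^(6t)

Let x_1 = y, x_2 = y'. Then x_1' = x_2 and x_2' = -24x_1 + 10x_2.
A = [[0,1],[-24,10]]; det(A-λI) = λ^2 - 10λ + 24.
Eigenvalues λ = 4, 6 with eigenvectors (1,4), (1,6).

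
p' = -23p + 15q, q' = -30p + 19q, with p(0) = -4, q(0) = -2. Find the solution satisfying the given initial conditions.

p(t) = 18e^(-2t)sin(3t) - 4e^(-2t)cos(3t), q(t) = 26e^(-2t)sin(3t) - 2e^(-2t)cos(3t)

Coefficient matrix A = [[-23, 15], [-30, 19]].
Characteristic polynomial det(A - λI) = λ^2 + 4λ + 13 = 0.
Eigenvalues λ = -2 ± 3i (complex conjugate pair).
For λ=-2+3i: an eigenvector is (-2,-3) - i(-1,-1) = (-2 + i, -3 + i).
A real fundamental pair from Re and Im of e^((-2+3i)t)v: X_1 = e^(-2t)(cos(3t)·(-2,-3) + sin(3t)·(-1,-1)), X_2 = e^(-2t)(sin(3t)·(-2,-3) - cos(3t)·(-1,-1)).
General solution: K_1X_1 + K_2X_2.
Applying p(0)=-4, q(0)=-2 gives K_1=-2, K_2=-8.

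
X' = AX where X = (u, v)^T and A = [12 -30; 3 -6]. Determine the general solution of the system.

Coefficient matrix A = [[12, -30], [3, -6]].
Characteristic polynomial det(A - λI) = λ^2 - 6λ + 18 = 0.
Eigenvalues λ = 3 ± 3i (complex conjugate pair).
For λ=3+3i: an eigenvector is (-1,0) - i(-3,-1) = (-1 + 3i, 0 + i).
A real fundamental pair from Re and Im of e^((3+3i)t)v: X_1 = e^(3t)(cos(3t)·(-1,0) + sin(3t)·(-3,-1)), X_2 = e^(3t)(sin(3t)·(-1,0) - cos(3t)·(-3,-1)).
General solution: C_1X_1 + C_2X_2.

u(t) = -3C_1e^(3t)sin(3t) - C_1e^(3t)cos(3t) - C_2e^(3t)sin(3t) + 3C_2e^(3t)cos(3t), v(t) = -C_1e^(3t)sin(3t) + C_2e^(3t)cos(3t)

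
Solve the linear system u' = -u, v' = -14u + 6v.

u(t) = -c_1e^(-t), v(t) = -2c_1e^(-t) - c_2e^(6t)

Coefficient matrix A = [[-1, 0], [-14, 6]].
Characteristic polynomial det(A - λI) = λ^2 - 5λ - 6 = 0.
Eigenvalues λ = -1, 6.
For λ=-1: (A-λI) row 2 is [-14, 7], so an eigenvector is (-1, -2).
For λ=6: (A-λI) row 1 is [-7, 0], so an eigenvector is (0, -1).
General solution: c_1e^(-t)(-1,-2) + c_2e^(6t)(0,-1).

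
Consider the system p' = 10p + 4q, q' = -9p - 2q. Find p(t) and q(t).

p(t) = 2C_1e^(4t) + 2C_2te^(4t) + C_2e^(4t), q(t) = -3C_1e^(4t) - 3C_2te^(4t) - C_2e^(4t)

Coefficient matrix A = [[10, 4], [-9, -2]].
Characteristic polynomial det(A - λI) = λ^2 - 8λ + 16 = 0.
Single eigenvalue λ = 4 with algebraic multiplicity 2.
Eigenvector v = (2,-3); generalized eigenvector w with (A-λI)w=v is (1,-1).
General solution: e^(4t)[C_1·v + C_2·(t·v + w)].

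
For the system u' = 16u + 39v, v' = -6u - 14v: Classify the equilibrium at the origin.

A = [[16,39],[-6,-14]]; det(A-λI) = λ^2 - 2λ + 10.
λ = 1 ± 3i: positive real part.

unstable spiral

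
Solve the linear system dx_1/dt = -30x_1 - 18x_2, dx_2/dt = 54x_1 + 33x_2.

Coefficient matrix A = [[-30, -18], [54, 33]].
Characteristic polynomial det(A - λI) = λ^2 - 3λ - 18 = 0.
Eigenvalues λ = 6, -3.
For λ=6: (A-λI) row 1 is [-36, -18], so an eigenvector is (1, -2).
For λ=-3: (A-λI) row 1 is [-27, -18], so an eigenvector is (-2, 3).
General solution: C_1e^(6t)(1,-2) + C_2e^(-3t)(-2,3).

x_1(t) = C_1e^(6t) - 2C_2e^(-3t), x_2(t) = -2C_1e^(6t) + 3C_2e^(-3t)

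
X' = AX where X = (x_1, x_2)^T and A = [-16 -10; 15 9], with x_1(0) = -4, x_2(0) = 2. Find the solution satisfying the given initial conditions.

x_1(t) = 4e^(-t) - 8e^(-6t), x_2(t) = -6e^(-t) + 8e^(-6t)

Coefficient matrix A = [[-16, -10], [15, 9]].
Characteristic polynomial det(A - λI) = λ^2 + 7λ + 6 = 0.
Eigenvalues λ = -6, -1.
For λ=-6: (A-λI) row 1 is [-10, -10], so an eigenvector is (-1, 1).
For λ=-1: (A-λI) row 1 is [-15, -10], so an eigenvector is (-2, 3).
General solution: c_1e^(-6t)(-1,1) + c_2e^(-t)(-2,3).
Applying x_1(0)=-4, x_2(0)=2 gives c_1=8, c_2=-2.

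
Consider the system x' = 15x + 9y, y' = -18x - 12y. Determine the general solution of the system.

x(t) = -C_1e^(-3t) + C_2e^(6t), y(t) = 2C_1e^(-3t) - C_2e^(6t)

Coefficient matrix A = [[15, 9], [-18, -12]].
Characteristic polynomial det(A - λI) = λ^2 - 3λ - 18 = 0.
Eigenvalues λ = -3, 6.
For λ=-3: (A-λI) row 1 is [18, 9], so an eigenvector is (-1, 2).
For λ=6: (A-λI) row 1 is [9, 9], so an eigenvector is (1, -1).
General solution: C_1e^(-3t)(-1,2) + C_2e^(6t)(1,-1).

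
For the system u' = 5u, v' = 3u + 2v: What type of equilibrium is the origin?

unstable node

A = [[5,0],[3,2]]; det(A-λI) = λ^2 - 7λ + 10.
λ = 5, 2: both positive.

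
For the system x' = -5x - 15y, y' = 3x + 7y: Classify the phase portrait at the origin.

unstable spiral

A = [[-5,-15],[3,7]]; det(A-λI) = λ^2 - 2λ + 10.
λ = 1 ± 3i: positive real part.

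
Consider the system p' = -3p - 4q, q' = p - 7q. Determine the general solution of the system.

p(t) = -2C_1e^(-5t) - 2C_2te^(-5t) + 3C_2e^(-5t), q(t) = -C_1e^(-5t) - C_2te^(-5t) + 2C_2e^(-5t)

Coefficient matrix A = [[-3, -4], [1, -7]].
Characteristic polynomial det(A - λI) = λ^2 + 10λ + 25 = 0.
Single eigenvalue λ = -5 with algebraic multiplicity 2.
Eigenvector v = (-2,-1); generalized eigenvector w with (A-λI)w=v is (3,2).
General solution: e^(-5t)[C_1·v + C_2·(t·v + w)].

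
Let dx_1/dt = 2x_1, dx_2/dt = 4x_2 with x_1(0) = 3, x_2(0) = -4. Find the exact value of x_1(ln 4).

48

A = [[2,0],[0,4]]; eigenvalues λ = 4, 2.
Eigenvectors: (0,-1) for λ=4, (1,0) for λ=2.
From the initial condition, c_1 = 4, c_2 = 3.
x_1(ln 4) = (4)(4^4)(0) + (3)(4^2)(1) = 48.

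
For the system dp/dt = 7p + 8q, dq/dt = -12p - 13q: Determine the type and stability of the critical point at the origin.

A = [[7,8],[-12,-13]]; det(A-λI) = λ^2 + 6λ + 5.
λ = -5, -1: both negative.

stable node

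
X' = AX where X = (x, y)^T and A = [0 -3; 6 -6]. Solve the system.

Coefficient matrix A = [[0, -3], [6, -6]].
Characteristic polynomial det(A - λI) = λ^2 + 6λ + 18 = 0.
Eigenvalues λ = -3 ± 3i (complex conjugate pair).
For λ=-3+3i: an eigenvector is (0,1) - i(-1,-1) = (0 + i, 1 + i).
A real fundamental pair from Re and Im of e^((-3+3i)t)v: X_1 = e^(-3t)(cos(3t)·(0,1) + sin(3t)·(-1,-1)), X_2 = e^(-3t)(sin(3t)·(0,1) - cos(3t)·(-1,-1)).
General solution: C_1X_1 + C_2X_2.

x(t) = -C_1e^(-3t)sin(3t) + C_2e^(-3t)cos(3t), y(t) = -C_1e^(-3t)sin(3t) + C_1e^(-3t)cos(3t) + C_2e^(-3t)sin(3t) + C_2e^(-3t)cos(3t)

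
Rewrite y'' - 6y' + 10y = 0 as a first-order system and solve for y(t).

Let x_1 = y, x_2 = y'. Then x_1' = x_2 and x_2' = -10x_1 + 6x_2.
A = [[0,1],[-10,6]]; det(A-λI) = λ^2 - 6λ + 10.
Eigenvalues λ = 3 ± i.

y(t) = C_1e^(3t)cos(t) + C_2e^(3t)sin(t)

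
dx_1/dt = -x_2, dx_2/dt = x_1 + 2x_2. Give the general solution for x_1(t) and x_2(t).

Coefficient matrix A = [[0, -1], [1, 2]].
Characteristic polynomial det(A - λI) = λ^2 - 2λ + 1 = 0.
Single eigenvalue λ = 1 with algebraic multiplicity 2.
Eigenvector v = (1,-1); generalized eigenvector w with (A-λI)w=v is (0,-1).
General solution: e^(t)[C_1·v + C_2·(t·v + w)].

x_1(t) = C_1e^(t) + C_2te^(t), x_2(t) = -C_1e^(t) - C_2te^(t) - C_2e^(t)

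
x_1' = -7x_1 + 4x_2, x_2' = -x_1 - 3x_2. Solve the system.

x_1(t) = 2c_1e^(-5t) + 2c_2te^(-5t) + c_2e^(-5t), x_2(t) = c_1e^(-5t) + c_2te^(-5t) + c_2e^(-5t)

Coefficient matrix A = [[-7, 4], [-1, -3]].
Characteristic polynomial det(A - λI) = λ^2 + 10λ + 25 = 0.
Single eigenvalue λ = -5 with algebraic multiplicity 2.
Eigenvector v = (2,1); generalized eigenvector w with (A-λI)w=v is (1,1).
General solution: e^(-5t)[c_1·v + c_2·(t·v + w)].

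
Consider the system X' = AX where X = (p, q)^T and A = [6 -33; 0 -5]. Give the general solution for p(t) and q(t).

Coefficient matrix A = [[6, -33], [0, -5]].
Characteristic polynomial det(A - λI) = λ^2 - λ - 30 = 0.
Eigenvalues λ = 6, -5.
For λ=6: (A-λI) row 1 is [0, -33], so an eigenvector is (-1, 0).
For λ=-5: (A-λI) row 1 is [11, -33], so an eigenvector is (-3, -1).
General solution: K_1e^(6t)(-1,0) + K_2e^(-5t)(-3,-1).

p(t) = -K_1e^(6t) - 3K_2e^(-5t), q(t) = -K_2e^(-5t)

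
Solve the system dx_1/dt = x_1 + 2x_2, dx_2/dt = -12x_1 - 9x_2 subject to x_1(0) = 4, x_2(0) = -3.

Coefficient matrix A = [[1, 2], [-12, -9]].
Characteristic polynomial det(A - λI) = λ^2 + 8λ + 15 = 0.
Eigenvalues λ = -5, -3.
For λ=-5: (A-λI) row 1 is [6, 2], so an eigenvector is (1, -3).
For λ=-3: (A-λI) row 1 is [4, 2], so an eigenvector is (1, -2).
General solution: C_1e^(-5t)(1,-3) + C_2e^(-3t)(1,-2).
Applying x_1(0)=4, x_2(0)=-3 gives C_1=-5, C_2=9.

x_1(t) = 9e^(-3t) - 5e^(-5t), x_2(t) = -18e^(-3t) + 15e^(-5t)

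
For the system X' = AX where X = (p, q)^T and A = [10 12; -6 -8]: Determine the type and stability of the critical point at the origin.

saddle

A = [[10,12],[-6,-8]]; det(A-λI) = λ^2 - 2λ - 8.
λ = 4, -2: opposite signs.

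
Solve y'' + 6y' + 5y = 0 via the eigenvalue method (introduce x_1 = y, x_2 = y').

Let x_1 = y, x_2 = y'. Then x_1' = x_2 and x_2' = -5x_1 - 6x_2.
A = [[0,1],[-5,-6]]; det(A-λI) = λ^2 + 6λ + 5.
Eigenvalues λ = -5, -1 with eigenvectors (1,-5), (1,-1).

y(t) = K_1e^(-5t) + K_2e^(-t)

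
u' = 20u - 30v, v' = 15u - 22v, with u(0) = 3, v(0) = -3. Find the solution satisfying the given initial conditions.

u(t) = 51e^(-t)sin(3t) + 3e^(-t)cos(3t), v(t) = 36e^(-t)sin(3t) - 3e^(-t)cos(3t)

Coefficient matrix A = [[20, -30], [15, -22]].
Characteristic polynomial det(A - λI) = λ^2 + 2λ + 10 = 0.
Eigenvalues λ = -1 ± 3i (complex conjugate pair).
For λ=-1+3i: an eigenvector is (3,2) - i(1,1) = (3 - i, 2 - i).
A real fundamental pair from Re and Im of e^((-1+3i)t)v: X_1 = e^(-t)(cos(3t)·(3,2) + sin(3t)·(1,1)), X_2 = e^(-t)(sin(3t)·(3,2) - cos(3t)·(1,1)).
General solution: C_1X_1 + C_2X_2.
Applying u(0)=3, v(0)=-3 gives C_1=6, C_2=15.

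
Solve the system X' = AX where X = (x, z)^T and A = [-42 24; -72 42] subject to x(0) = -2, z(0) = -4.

Coefficient matrix A = [[-42, 24], [-72, 42]].
Characteristic polynomial det(A - λI) = λ^2 - 36 = 0.
Eigenvalues λ = -6, 6.
For λ=-6: (A-λI) row 1 is [-36, 24], so an eigenvector is (-2, -3).
For λ=6: (A-λI) row 1 is [-48, 24], so an eigenvector is (-1, -2).
General solution: K_1e^(-6t)(-2,-3) + K_2e^(6t)(-1,-2).
Applying x(0)=-2, z(0)=-4 gives K_1=0, K_2=2.

x(t) = -2e^(6t), z(t) = -4e^(6t)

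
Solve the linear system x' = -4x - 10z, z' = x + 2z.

x(t) = 3K_1e^(-t)sin(t) - K_1e^(-t)cos(t) - K_2e^(-t)sin(t) - 3K_2e^(-t)cos(t), z(t) = -K_1e^(-t)sin(t) + K_2e^(-t)cos(t)

Coefficient matrix A = [[-4, -10], [1, 2]].
Characteristic polynomial det(A - λI) = λ^2 + 2λ + 2 = 0.
Eigenvalues λ = -1 ± i (complex conjugate pair).
For λ=-1+i: an eigenvector is (-1,0) - i(3,-1) = (-1 - 3i, 0 + i).
A real fundamental pair from Re and Im of e^((-1+i)t)v: X_1 = e^(-t)(cos(t)·(-1,0) + sin(t)·(3,-1)), X_2 = e^(-t)(sin(t)·(-1,0) - cos(t)·(3,-1)).
General solution: K_1X_1 + K_2X_2.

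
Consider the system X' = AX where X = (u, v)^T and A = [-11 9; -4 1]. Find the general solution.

Coefficient matrix A = [[-11, 9], [-4, 1]].
Characteristic polynomial det(A - λI) = λ^2 + 10λ + 25 = 0.
Single eigenvalue λ = -5 with algebraic multiplicity 2.
Eigenvector v = (3,2); generalized eigenvector w with (A-λI)w=v is (-2,-1).
General solution: e^(-5t)[c_1·v + c_2·(t·v + w)].

u(t) = 3c_1e^(-5t) + 3c_2te^(-5t) - 2c_2e^(-5t), v(t) = 2c_1e^(-5t) + 2c_2te^(-5t) - c_2e^(-5t)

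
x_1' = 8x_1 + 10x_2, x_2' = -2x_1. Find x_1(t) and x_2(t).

Coefficient matrix A = [[8, 10], [-2, 0]].
Characteristic polynomial det(A - λI) = λ^2 - 8λ + 20 = 0.
Eigenvalues λ = 4 ± 2i (complex conjugate pair).
For λ=4+2i: an eigenvector is (1,0) - i(2,-1) = (1 - 2i, 0 + i).
A real fundamental pair from Re and Im of e^((4+2i)t)v: X_1 = e^(4t)(cos(2t)·(1,0) + sin(2t)·(2,-1)), X_2 = e^(4t)(sin(2t)·(1,0) - cos(2t)·(2,-1)).
General solution: c_1X_1 + c_2X_2.

x_1(t) = 2c_1e^(4t)sin(2t) + c_1e^(4t)cos(2t) + c_2e^(4t)sin(2t) - 2c_2e^(4t)cos(2t), x_2(t) = -c_1e^(4t)sin(2t) + c_2e^(4t)cos(2t)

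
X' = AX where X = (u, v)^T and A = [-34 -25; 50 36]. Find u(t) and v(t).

u(t) = c_1e^(t)sin(5t) + 2c_1e^(t)cos(5t) + 2c_2e^(t)sin(5t) - c_2e^(t)cos(5t), v(t) = -c_1e^(t)sin(5t) - 3c_1e^(t)cos(5t) - 3c_2e^(t)sin(5t) + c_2e^(t)cos(5t)

Coefficient matrix A = [[-34, -25], [50, 36]].
Characteristic polynomial det(A - λI) = λ^2 - 2λ + 26 = 0.
Eigenvalues λ = 1 ± 5i (complex conjugate pair).
For λ=1+5i: an eigenvector is (2,-3) - i(1,-1) = (2 - i, -3 + i).
A real fundamental pair from Re and Im of e^((1+5i)t)v: X_1 = e^(t)(cos(5t)·(2,-3) + sin(5t)·(1,-1)), X_2 = e^(t)(sin(5t)·(2,-3) - cos(5t)·(1,-1)).
General solution: c_1X_1 + c_2X_2.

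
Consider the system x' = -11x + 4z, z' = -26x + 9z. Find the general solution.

Coefficient matrix A = [[-11, 4], [-26, 9]].
Characteristic polynomial det(A - λI) = λ^2 + 2λ + 5 = 0.
Eigenvalues λ = -1 ± 2i (complex conjugate pair).
For λ=-1+2i: an eigenvector is (-1,-3) - i(-1,-2) = (-1 + i, -3 + 2i).
A real fundamental pair from Re and Im of e^((-1+2i)t)v: X_1 = e^(-t)(cos(2t)·(-1,-3) + sin(2t)·(-1,-2)), X_2 = e^(-t)(sin(2t)·(-1,-3) - cos(2t)·(-1,-2)).
General solution: K_1X_1 + K_2X_2.

x(t) = -K_1e^(-t)sin(2t) - K_1e^(-t)cos(2t) - K_2e^(-t)sin(2t) + K_2e^(-t)cos(2t), z(t) = -2K_1e^(-t)sin(2t) - 3K_1e^(-t)cos(2t) - 3K_2e^(-t)sin(2t) + 2K_2e^(-t)cos(2t)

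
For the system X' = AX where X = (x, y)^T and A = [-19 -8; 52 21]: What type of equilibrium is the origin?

A = [[-19,-8],[52,21]]; det(A-λI) = λ^2 - 2λ + 17.
λ = 1 ± 4i: positive real part.

unstable spiral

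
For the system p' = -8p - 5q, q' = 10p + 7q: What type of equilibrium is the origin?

A = [[-8,-5],[10,7]]; det(A-λI) = λ^2 + λ - 6.
λ = -3, 2: opposite signs.

saddle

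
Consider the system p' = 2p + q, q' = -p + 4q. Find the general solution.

p(t) = c_1e^(3t) + c_2te^(3t) - 2c_2e^(3t), q(t) = c_1e^(3t) + c_2te^(3t) - c_2e^(3t)

Coefficient matrix A = [[2, 1], [-1, 4]].
Characteristic polynomial det(A - λI) = λ^2 - 6λ + 9 = 0.
Single eigenvalue λ = 3 with algebraic multiplicity 2.
Eigenvector v = (1,1); generalized eigenvector w with (A-λI)w=v is (-2,-1).
General solution: e^(3t)[c_1·v + c_2·(t·v + w)].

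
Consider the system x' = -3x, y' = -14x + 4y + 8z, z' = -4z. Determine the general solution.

Coefficient matrix A = [[-3, 0, 0], [-14, 4, 8], [0, 0, -4]].
det(A - λI) = 0 gives eigenvalues λ = -3, 4, -4.
For λ=-3: eigenvector (1,2,0).
For λ=4: eigenvector (0,1,0).
For λ=-4: eigenvector (0,-1,1).
General solution: K_1e^(-3t)(1,2,0) + K_2e^(4t)(0,1,0) + K_3e^(-4t)(0,-1,1).

x(t) = K_1e^(-3t), y(t) = 2K_1e^(-3t) + K_2e^(4t) - K_3e^(-4t), z(t) = K_3e^(-4t)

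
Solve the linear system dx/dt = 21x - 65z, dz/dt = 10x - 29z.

Coefficient matrix A = [[21, -65], [10, -29]].
Characteristic polynomial det(A - λI) = λ^2 + 8λ + 41 = 0.
Eigenvalues λ = -4 ± 5i (complex conjugate pair).
For λ=-4+5i: an eigenvector is (-2,-1) - i(3,1) = (-2 - 3i, -1 - i).
A real fundamental pair from Re and Im of e^((-4+5i)t)v: X_1 = e^(-4t)(cos(5t)·(-2,-1) + sin(5t)·(3,1)), X_2 = e^(-4t)(sin(5t)·(-2,-1) - cos(5t)·(3,1)).
General solution: c_1X_1 + c_2X_2.

x(t) = 3c_1e^(-4t)sin(5t) - 2c_1e^(-4t)cos(5t) - 2c_2e^(-4t)sin(5t) - 3c_2e^(-4t)cos(5t), z(t) = c_1e^(-4t)sin(5t) - c_1e^(-4t)cos(5t) - c_2e^(-4t)sin(5t) - c_2e^(-4t)cos(5t)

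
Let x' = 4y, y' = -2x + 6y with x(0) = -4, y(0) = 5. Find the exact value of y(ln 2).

A = [[0,4],[-2,6]]; eigenvalues λ = 2, 4.
Eigenvectors: (2,1) for λ=2, (1,1) for λ=4.
From the initial condition, c_1 = -9, c_2 = 14.
y(ln 2) = (-9)(2^2)(1) + (14)(2^4)(1) = 188.

188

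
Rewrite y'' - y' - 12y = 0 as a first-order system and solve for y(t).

y(t) = K_1e^(-3t) + K_2e^(4t)

Let x_1 = y, x_2 = y'. Then x_1' = x_2 and x_2' = 12x_1 + x_2.
A = [[0,1],[12,1]]; det(A-λI) = λ^2 - λ - 12.
Eigenvalues λ = -3, 4 with eigenvectors (1,-3), (1,4).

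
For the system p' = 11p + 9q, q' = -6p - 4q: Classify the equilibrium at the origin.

unstable node

A = [[11,9],[-6,-4]]; det(A-λI) = λ^2 - 7λ + 10.
λ = 2, 5: both positive.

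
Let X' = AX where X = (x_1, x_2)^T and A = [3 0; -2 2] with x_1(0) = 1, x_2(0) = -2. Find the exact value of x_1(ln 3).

27

A = [[3,0],[-2,2]]; eigenvalues λ = 3, 2.
Eigenvectors: (-1,2) for λ=3, (0,1) for λ=2.
From the initial condition, c_1 = -1, c_2 = 0.
x_1(ln 3) = (-1)(3^3)(-1) + (0)(3^2)(0) = 27.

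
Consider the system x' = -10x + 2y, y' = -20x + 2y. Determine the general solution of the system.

Coefficient matrix A = [[-10, 2], [-20, 2]].
Characteristic polynomial det(A - λI) = λ^2 + 8λ + 20 = 0.
Eigenvalues λ = -4 ± 2i (complex conjugate pair).
For λ=-4+2i: an eigenvector is (0,1) - i(1,3) = (0 - i, 1 - 3i).
A real fundamental pair from Re and Im of e^((-4+2i)t)v: X_1 = e^(-4t)(cos(2t)·(0,1) + sin(2t)·(1,3)), X_2 = e^(-4t)(sin(2t)·(0,1) - cos(2t)·(1,3)).
General solution: K_1X_1 + K_2X_2.

x(t) = K_1e^(-4t)sin(2t) - K_2e^(-4t)cos(2t), y(t) = 3K_1e^(-4t)sin(2t) + K_1e^(-4t)cos(2t) + K_2e^(-4t)sin(2t) - 3K_2e^(-4t)cos(2t)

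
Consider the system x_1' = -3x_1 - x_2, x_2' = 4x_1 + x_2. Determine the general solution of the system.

x_1(t) = -K_1e^(-t) - K_2te^(-t), x_2(t) = 2K_1e^(-t) + 2K_2te^(-t) + K_2e^(-t)

Coefficient matrix A = [[-3, -1], [4, 1]].
Characteristic polynomial det(A - λI) = λ^2 + 2λ + 1 = 0.
Single eigenvalue λ = -1 with algebraic multiplicity 2.
Eigenvector v = (-1,2); generalized eigenvector w with (A-λI)w=v is (0,1).
General solution: e^(-t)[K_1·v + K_2·(t·v + w)].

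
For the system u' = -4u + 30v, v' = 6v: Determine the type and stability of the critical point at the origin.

A = [[-4,30],[0,6]]; det(A-λI) = λ^2 - 2λ - 24.
λ = 6, -4: opposite signs.

saddle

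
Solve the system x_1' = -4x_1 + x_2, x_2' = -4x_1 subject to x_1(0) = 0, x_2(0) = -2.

Coefficient matrix A = [[-4, 1], [-4, 0]].
Characteristic polynomial det(A - λI) = λ^2 + 4λ + 4 = 0.
Single eigenvalue λ = -2 with algebraic multiplicity 2.
Eigenvector v = (1,2); generalized eigenvector w with (A-λI)w=v is (1,3).
General solution: e^(-2t)[K_1·v + K_2·(t·v + w)].
Applying x_1(0)=0, x_2(0)=-2 gives K_1=2, K_2=-2.

x_1(t) = -2te^(-2t), x_2(t) = -4te^(-2t) - 2e^(-2t)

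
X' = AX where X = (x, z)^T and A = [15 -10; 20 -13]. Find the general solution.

Coefficient matrix A = [[15, -10], [20, -13]].
Characteristic polynomial det(A - λI) = λ^2 - 2λ + 5 = 0.
Eigenvalues λ = 1 ± 2i (complex conjugate pair).
For λ=1+2i: an eigenvector is (-2,-3) - i(1,1) = (-2 - i, -3 - i).
A real fundamental pair from Re and Im of e^((1+2i)t)v: X_1 = e^(t)(cos(2t)·(-2,-3) + sin(2t)·(1,1)), X_2 = e^(t)(sin(2t)·(-2,-3) - cos(2t)·(1,1)).
General solution: c_1X_1 + c_2X_2.

x(t) = c_1e^(t)sin(2t) - 2c_1e^(t)cos(2t) - 2c_2e^(t)sin(2t) - c_2e^(t)cos(2t), z(t) = c_1e^(t)sin(2t) - 3c_1e^(t)cos(2t) - 3c_2e^(t)sin(2t) - c_2e^(t)cos(2t)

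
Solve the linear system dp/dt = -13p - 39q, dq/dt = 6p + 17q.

p(t) = 3K_1e^(2t)sin(3t) + 2K_1e^(2t)cos(3t) + 2K_2e^(2t)sin(3t) - 3K_2e^(2t)cos(3t), q(t) = -K_1e^(2t)sin(3t) - K_1e^(2t)cos(3t) - K_2e^(2t)sin(3t) + K_2e^(2t)cos(3t)

Coefficient matrix A = [[-13, -39], [6, 17]].
Characteristic polynomial det(A - λI) = λ^2 - 4λ + 13 = 0.
Eigenvalues λ = 2 ± 3i (complex conjugate pair).
For λ=2+3i: an eigenvector is (2,-1) - i(3,-1) = (2 - 3i, -1 + i).
A real fundamental pair from Re and Im of e^((2+3i)t)v: X_1 = e^(2t)(cos(3t)·(2,-1) + sin(3t)·(3,-1)), X_2 = e^(2t)(sin(3t)·(2,-1) - cos(3t)·(3,-1)).
General solution: K_1X_1 + K_2X_2.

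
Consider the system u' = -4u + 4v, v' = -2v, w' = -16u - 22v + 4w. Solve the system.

Coefficient matrix A = [[-4, 4, 0], [0, -2, 0], [-16, -22, 4]].
det(A - λI) = 0 gives eigenvalues λ = -2, -4, 4.
For λ=-2: eigenvector (2,1,9).
For λ=-4: eigenvector (1,0,2).
For λ=4: eigenvector (0,0,1).
General solution: C_1e^(-2t)(2,1,9) + C_2e^(-4t)(1,0,2) + C_3e^(4t)(0,0,1).

u(t) = 2C_1e^(-2t) + C_2e^(-4t), v(t) = C_1e^(-2t), w(t) = 9C_1e^(-2t) + 2C_2e^(-4t) + C_3e^(4t)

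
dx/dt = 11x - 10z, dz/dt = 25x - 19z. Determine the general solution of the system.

x(t) = -K_1e^(-4t)sin(5t) - K_1e^(-4t)cos(5t) - K_2e^(-4t)sin(5t) + K_2e^(-4t)cos(5t), z(t) = -2K_1e^(-4t)sin(5t) - K_1e^(-4t)cos(5t) - K_2e^(-4t)sin(5t) + 2K_2e^(-4t)cos(5t)

Coefficient matrix A = [[11, -10], [25, -19]].
Characteristic polynomial det(A - λI) = λ^2 + 8λ + 41 = 0.
Eigenvalues λ = -4 ± 5i (complex conjugate pair).
For λ=-4+5i: an eigenvector is (-1,-1) - i(-1,-2) = (-1 + i, -1 + 2i).
A real fundamental pair from Re and Im of e^((-4+5i)t)v: X_1 = e^(-4t)(cos(5t)·(-1,-1) + sin(5t)·(-1,-2)), X_2 = e^(-4t)(sin(5t)·(-1,-1) - cos(5t)·(-1,-2)).
General solution: K_1X_1 + K_2X_2.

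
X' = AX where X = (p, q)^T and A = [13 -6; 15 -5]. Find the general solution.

p(t) = -K_1e^(4t)sin(3t) - K_1e^(4t)cos(3t) - K_2e^(4t)sin(3t) + K_2e^(4t)cos(3t), q(t) = -2K_1e^(4t)sin(3t) - K_1e^(4t)cos(3t) - K_2e^(4t)sin(3t) + 2K_2e^(4t)cos(3t)

Coefficient matrix A = [[13, -6], [15, -5]].
Characteristic polynomial det(A - λI) = λ^2 - 8λ + 25 = 0.
Eigenvalues λ = 4 ± 3i (complex conjugate pair).
For λ=4+3i: an eigenvector is (-1,-1) - i(-1,-2) = (-1 + i, -1 + 2i).
A real fundamental pair from Re and Im of e^((4+3i)t)v: X_1 = e^(4t)(cos(3t)·(-1,-1) + sin(3t)·(-1,-2)), X_2 = e^(4t)(sin(3t)·(-1,-1) - cos(3t)·(-1,-2)).
General solution: K_1X_1 + K_2X_2.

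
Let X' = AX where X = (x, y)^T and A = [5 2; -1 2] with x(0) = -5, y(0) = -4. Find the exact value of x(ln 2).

-184

A = [[5,2],[-1,2]]; eigenvalues λ = 3, 4.
Eigenvectors: (1,-1) for λ=3, (-2,1) for λ=4.
From the initial condition, c_1 = 13, c_2 = 9.
x(ln 2) = (13)(2^3)(1) + (9)(2^4)(-2) = -184.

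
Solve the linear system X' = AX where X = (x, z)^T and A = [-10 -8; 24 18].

x(t) = C_1e^(6t) + 2C_2e^(2t), z(t) = -2C_1e^(6t) - 3C_2e^(2t)

Coefficient matrix A = [[-10, -8], [24, 18]].
Characteristic polynomial det(A - λI) = λ^2 - 8λ + 12 = 0.
Eigenvalues λ = 6, 2.
For λ=6: (A-λI) row 1 is [-16, -8], so an eigenvector is (1, -2).
For λ=2: (A-λI) row 1 is [-12, -8], so an eigenvector is (2, -3).
General solution: C_1e^(6t)(1,-2) + C_2e^(2t)(2,-3).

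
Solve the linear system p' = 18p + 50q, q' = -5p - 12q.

p(t) = -3c_1e^(3t)sin(5t) - c_1e^(3t)cos(5t) - c_2e^(3t)sin(5t) + 3c_2e^(3t)cos(5t), q(t) = c_1e^(3t)sin(5t) - c_2e^(3t)cos(5t)

Coefficient matrix A = [[18, 50], [-5, -12]].
Characteristic polynomial det(A - λI) = λ^2 - 6λ + 34 = 0.
Eigenvalues λ = 3 ± 5i (complex conjugate pair).
For λ=3+5i: an eigenvector is (-1,0) - i(-3,1) = (-1 + 3i, 0 - i).
A real fundamental pair from Re and Im of e^((3+5i)t)v: X_1 = e^(3t)(cos(5t)·(-1,0) + sin(5t)·(-3,1)), X_2 = e^(3t)(sin(5t)·(-1,0) - cos(5t)·(-3,1)).
General solution: c_1X_1 + c_2X_2.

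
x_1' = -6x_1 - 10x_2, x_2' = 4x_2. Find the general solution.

Coefficient matrix A = [[-6, -10], [0, 4]].
Characteristic polynomial det(A - λI) = λ^2 + 2λ - 24 = 0.
Eigenvalues λ = -6, 4.
For λ=-6: (A-λI) row 1 is [0, -10], so an eigenvector is (1, 0).
For λ=4: (A-λI) row 1 is [-10, -10], so an eigenvector is (-1, 1).
General solution: K_1e^(-6t)(1,0) + K_2e^(4t)(-1,1).

x_1(t) = K_1e^(-6t) - K_2e^(4t), x_2(t) = K_2e^(4t)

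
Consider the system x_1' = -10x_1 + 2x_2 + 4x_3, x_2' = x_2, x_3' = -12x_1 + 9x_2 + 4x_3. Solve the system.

x_1(t) = -2C_1e^(-4t) + 2C_2e^(t) + C_3e^(-2t), x_2(t) = C_2e^(t), x_3(t) = -3C_1e^(-4t) + 5C_2e^(t) + 2C_3e^(-2t)

Coefficient matrix A = [[-10, 2, 4], [0, 1, 0], [-12, 9, 4]].
det(A - λI) = 0 gives eigenvalues λ = -4, 1, -2.
For λ=-4: eigenvector (-2,0,-3).
For λ=1: eigenvector (2,1,5).
For λ=-2: eigenvector (1,0,2).
General solution: C_1e^(-4t)(-2,0,-3) + C_2e^(t)(2,1,5) + C_3e^(-2t)(1,0,2).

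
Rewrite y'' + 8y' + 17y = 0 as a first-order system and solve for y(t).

Let x_1 = y, x_2 = y'. Then x_1' = x_2 and x_2' = -17x_1 - 8x_2.
A = [[0,1],[-17,-8]]; det(A-λI) = λ^2 + 8λ + 17.
Eigenvalues λ = -4 ± i.

y(t) = C_1e^(-4t)cos(t) + C_2e^(-4t)sin(t)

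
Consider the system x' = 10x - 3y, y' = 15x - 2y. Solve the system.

x(t) = c_1e^(4t)cos(3t) + c_2e^(4t)sin(3t), y(t) = c_1e^(4t)sin(3t) + 2c_1e^(4t)cos(3t) + 2c_2e^(4t)sin(3t) - c_2e^(4t)cos(3t)

Coefficient matrix A = [[10, -3], [15, -2]].
Characteristic polynomial det(A - λI) = λ^2 - 8λ + 25 = 0.
Eigenvalues λ = 4 ± 3i (complex conjugate pair).
For λ=4+3i: an eigenvector is (1,2) - i(0,1) = (1, 2 - i).
A real fundamental pair from Re and Im of e^((4+3i)t)v: X_1 = e^(4t)(cos(3t)·(1,2) + sin(3t)·(0,1)), X_2 = e^(4t)(sin(3t)·(1,2) - cos(3t)·(0,1)).
General solution: c_1X_1 + c_2X_2.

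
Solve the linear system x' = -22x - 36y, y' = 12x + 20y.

Coefficient matrix A = [[-22, -36], [12, 20]].
Characteristic polynomial det(A - λI) = λ^2 + 2λ - 8 = 0.
Eigenvalues λ = 2, -4.
For λ=2: (A-λI) row 1 is [-24, -36], so an eigenvector is (-3, 2).
For λ=-4: (A-λI) row 1 is [-18, -36], so an eigenvector is (2, -1).
General solution: c_1e^(2t)(-3,2) + c_2e^(-4t)(2,-1).

x(t) = -3c_1e^(2t) + 2c_2e^(-4t), y(t) = 2c_1e^(2t) - c_2e^(-4t)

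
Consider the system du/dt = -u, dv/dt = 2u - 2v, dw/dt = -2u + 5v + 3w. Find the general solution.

Coefficient matrix A = [[-1, 0, 0], [2, -2, 0], [-2, 5, 3]].
det(A - λI) = 0 gives eigenvalues λ = -1, -2, 3.
For λ=-1: eigenvector (1,2,-2).
For λ=-2: eigenvector (0,1,-1).
For λ=3: eigenvector (0,0,1).
General solution: K_1e^(-t)(1,2,-2) + K_2e^(-2t)(0,1,-1) + K_3e^(3t)(0,0,1).

u(t) = K_1e^(-t), v(t) = 2K_1e^(-t) + K_2e^(-2t), w(t) = -2K_1e^(-t) - K_2e^(-2t) + K_3e^(3t)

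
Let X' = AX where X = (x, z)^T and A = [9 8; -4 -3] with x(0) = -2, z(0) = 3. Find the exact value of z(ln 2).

A = [[9,8],[-4,-3]]; eigenvalues λ = 1, 5.
Eigenvectors: (-1,1) for λ=1, (-2,1) for λ=5.
From the initial condition, c_1 = 4, c_2 = -1.
z(ln 2) = (4)(2^1)(1) + (-1)(2^5)(1) = -24.

-24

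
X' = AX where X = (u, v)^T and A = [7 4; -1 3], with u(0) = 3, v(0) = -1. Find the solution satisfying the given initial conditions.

Coefficient matrix A = [[7, 4], [-1, 3]].
Characteristic polynomial det(A - λI) = λ^2 - 10λ + 25 = 0.
Single eigenvalue λ = 5 with algebraic multiplicity 2.
Eigenvector v = (-2,1); generalized eigenvector w with (A-λI)w=v is (-3,1).
General solution: e^(5t)[K_1·v + K_2·(t·v + w)].
Applying u(0)=3, v(0)=-1 gives K_1=0, K_2=-1.

u(t) = 2te^(5t) + 3e^(5t), v(t) = -te^(5t) - e^(5t)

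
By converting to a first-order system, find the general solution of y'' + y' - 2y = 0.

y(t) = c_1e^(-2t) + c_2e^(t)

Let x_1 = y, x_2 = y'. Then x_1' = x_2 and x_2' = 2x_1 - x_2.
A = [[0,1],[2,-1]]; det(A-λI) = λ^2 + λ - 2.
Eigenvalues λ = -2, 1 with eigenvectors (1,-2), (1,1).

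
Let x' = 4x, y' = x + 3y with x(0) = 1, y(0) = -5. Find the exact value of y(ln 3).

A = [[4,0],[1,3]]; eigenvalues λ = 4, 3.
Eigenvectors: (1,1) for λ=4, (0,-1) for λ=3.
From the initial condition, c_1 = 1, c_2 = 6.
y(ln 3) = (1)(3^4)(1) + (6)(3^3)(-1) = -81.

-81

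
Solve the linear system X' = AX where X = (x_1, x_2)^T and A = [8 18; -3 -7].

x_1(t) = 2c_1e^(-t) - 3c_2e^(2t), x_2(t) = -c_1e^(-t) + c_2e^(2t)

Coefficient matrix A = [[8, 18], [-3, -7]].
Characteristic polynomial det(A - λI) = λ^2 - λ - 2 = 0.
Eigenvalues λ = -1, 2.
For λ=-1: (A-λI) row 1 is [9, 18], so an eigenvector is (2, -1).
For λ=2: (A-λI) row 1 is [6, 18], so an eigenvector is (-3, 1).
General solution: c_1e^(-t)(2,-1) + c_2e^(2t)(-3,1).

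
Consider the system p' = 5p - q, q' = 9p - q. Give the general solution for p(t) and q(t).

p(t) = -K_1e^(2t) - K_2te^(2t) - K_2e^(2t), q(t) = -3K_1e^(2t) - 3K_2te^(2t) - 2K_2e^(2t)

Coefficient matrix A = [[5, -1], [9, -1]].
Characteristic polynomial det(A - λI) = λ^2 - 4λ + 4 = 0.
Single eigenvalue λ = 2 with algebraic multiplicity 2.
Eigenvector v = (-1,-3); generalized eigenvector w with (A-λI)w=v is (-1,-2).
General solution: e^(2t)[K_1·v + K_2·(t·v + w)].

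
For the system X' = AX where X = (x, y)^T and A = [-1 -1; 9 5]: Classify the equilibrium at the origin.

A = [[-1,-1],[9,5]]; det(A-λI) = λ^2 - 4λ + 4.
repeated λ = 2 with a single eigenvector.

unstable improper node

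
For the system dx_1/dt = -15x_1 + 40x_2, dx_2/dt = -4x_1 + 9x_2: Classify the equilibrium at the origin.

stable spiral

A = [[-15,40],[-4,9]]; det(A-λI) = λ^2 + 6λ + 25.
λ = -3 ± 4i: negative real part.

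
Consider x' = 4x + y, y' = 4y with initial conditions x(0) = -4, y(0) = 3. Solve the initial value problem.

x(t) = 3te^(4t) - 4e^(4t), y(t) = 3e^(4t)

Coefficient matrix A = [[4, 1], [0, 4]].
Characteristic polynomial det(A - λI) = λ^2 - 8λ + 16 = 0.
Single eigenvalue λ = 4 with algebraic multiplicity 2.
Eigenvector v = (1,0); generalized eigenvector w with (A-λI)w=v is (2,1).
General solution: e^(4t)[K_1·v + K_2·(t·v + w)].
Applying x(0)=-4, y(0)=3 gives K_1=-10, K_2=3.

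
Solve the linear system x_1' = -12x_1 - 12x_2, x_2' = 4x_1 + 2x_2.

x_1(t) = 3c_1e^(-4t) - 2c_2e^(-6t), x_2(t) = -2c_1e^(-4t) + c_2e^(-6t)

Coefficient matrix A = [[-12, -12], [4, 2]].
Characteristic polynomial det(A - λI) = λ^2 + 10λ + 24 = 0.
Eigenvalues λ = -4, -6.
For λ=-4: (A-λI) row 1 is [-8, -12], so an eigenvector is (3, -2).
For λ=-6: (A-λI) row 1 is [-6, -12], so an eigenvector is (-2, 1).
General solution: c_1e^(-4t)(3,-2) + c_2e^(-6t)(-2,1).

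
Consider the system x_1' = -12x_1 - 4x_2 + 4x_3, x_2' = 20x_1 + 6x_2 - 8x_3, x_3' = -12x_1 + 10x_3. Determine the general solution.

Coefficient matrix A = [[-12, -4, 4], [20, 6, -8], [-12, 0, 10]].
det(A - λI) = 0 gives eigenvalues λ = 2, -2, 4.
For λ=2: eigenvector (-2,4,-3).
For λ=-2: eigenvector (2,-3,2).
For λ=4: eigenvector (1,-2,2).
General solution: c_1e^(2t)(-2,4,-3) + c_2e^(-2t)(2,-3,2) + c_3e^(4t)(1,-2,2).

x_1(t) = -2c_1e^(2t) + 2c_2e^(-2t) + c_3e^(4t), x_2(t) = 4c_1e^(2t) - 3c_2e^(-2t) - 2c_3e^(4t), x_3(t) = -3c_1e^(2t) + 2c_2e^(-2t) + 2c_3e^(4t)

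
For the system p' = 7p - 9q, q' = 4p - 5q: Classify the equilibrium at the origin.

unstable improper node

A = [[7,-9],[4,-5]]; det(A-λI) = λ^2 - 2λ + 1.
repeated λ = 1 with a single eigenvector.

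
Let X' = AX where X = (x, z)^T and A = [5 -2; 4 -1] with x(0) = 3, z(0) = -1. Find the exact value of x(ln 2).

A = [[5,-2],[4,-1]]; eigenvalues λ = 1, 3.
Eigenvectors: (1,2) for λ=1, (-1,-1) for λ=3.
From the initial condition, c_1 = -4, c_2 = -7.
x(ln 2) = (-4)(2^1)(1) + (-7)(2^3)(-1) = 48.

48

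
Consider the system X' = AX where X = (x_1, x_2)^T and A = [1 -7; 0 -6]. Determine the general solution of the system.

Coefficient matrix A = [[1, -7], [0, -6]].
Characteristic polynomial det(A - λI) = λ^2 + 5λ - 6 = 0.
Eigenvalues λ = -6, 1.
For λ=-6: (A-λI) row 1 is [7, -7], so an eigenvector is (-1, -1).
For λ=1: (A-λI) row 1 is [0, -7], so an eigenvector is (1, 0).
General solution: K_1e^(-6t)(-1,-1) + K_2e^(t)(1,0).

x_1(t) = -K_1e^(-6t) + K_2e^(t), x_2(t) = -K_1e^(-6t)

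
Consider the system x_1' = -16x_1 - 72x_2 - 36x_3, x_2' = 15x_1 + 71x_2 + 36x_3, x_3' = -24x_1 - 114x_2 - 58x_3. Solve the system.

Coefficient matrix A = [[-16, -72, -36], [15, 71, 36], [-24, -114, -58]].
det(A - λI) = 0 gives eigenvalues λ = -4, -1, 2.
For λ=-4: eigenvector (-3,3,-5).
For λ=-1: eigenvector (0,1,-2).
For λ=2: eigenvector (2,-2,3).
General solution: K_1e^(-4t)(-3,3,-5) + K_2e^(-t)(0,1,-2) + K_3e^(2t)(2,-2,3).

x_1(t) = -3K_1e^(-4t) + 2K_3e^(2t), x_2(t) = 3K_1e^(-4t) + K_2e^(-t) - 2K_3e^(2t), x_3(t) = -5K_1e^(-4t) - 2K_2e^(-t) + 3K_3e^(2t)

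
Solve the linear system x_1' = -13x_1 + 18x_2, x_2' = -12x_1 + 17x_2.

x_1(t) = K_1e^(5t) + 3K_2e^(-t), x_2(t) = K_1e^(5t) + 2K_2e^(-t)

Coefficient matrix A = [[-13, 18], [-12, 17]].
Characteristic polynomial det(A - λI) = λ^2 - 4λ - 5 = 0.
Eigenvalues λ = 5, -1.
For λ=5: (A-λI) row 1 is [-18, 18], so an eigenvector is (1, 1).
For λ=-1: (A-λI) row 1 is [-12, 18], so an eigenvector is (3, 2).
General solution: K_1e^(5t)(1,1) + K_2e^(-t)(3,2).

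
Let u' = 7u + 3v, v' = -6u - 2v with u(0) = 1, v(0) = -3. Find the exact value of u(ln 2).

A = [[7,3],[-6,-2]]; eigenvalues λ = 1, 4.
Eigenvectors: (-1,2) for λ=1, (-1,1) for λ=4.
From the initial condition, c_1 = -2, c_2 = 1.
u(ln 2) = (-2)(2^1)(-1) + (1)(2^4)(-1) = -12.

-12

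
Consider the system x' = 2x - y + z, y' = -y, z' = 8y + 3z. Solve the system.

Coefficient matrix A = [[2, -1, 1], [0, -1, 0], [0, 8, 3]].
det(A - λI) = 0 gives eigenvalues λ = 2, -1, 3.
For λ=2: eigenvector (1,0,0).
For λ=-1: eigenvector (1,1,-2).
For λ=3: eigenvector (1,0,1).
General solution: K_1e^(2t)(1,0,0) + K_2e^(-t)(1,1,-2) + K_3e^(3t)(1,0,1).

x(t) = K_1e^(2t) + K_2e^(-t) + K_3e^(3t), y(t) = K_2e^(-t), z(t) = -2K_2e^(-t) + K_3e^(3t)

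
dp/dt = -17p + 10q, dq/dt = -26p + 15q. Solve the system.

p(t) = c_1e^(-t)sin(2t) - 2c_1e^(-t)cos(2t) - 2c_2e^(-t)sin(2t) - c_2e^(-t)cos(2t), q(t) = 2c_1e^(-t)sin(2t) - 3c_1e^(-t)cos(2t) - 3c_2e^(-t)sin(2t) - 2c_2e^(-t)cos(2t)

Coefficient matrix A = [[-17, 10], [-26, 15]].
Characteristic polynomial det(A - λI) = λ^2 + 2λ + 5 = 0.
Eigenvalues λ = -1 ± 2i (complex conjugate pair).
For λ=-1+2i: an eigenvector is (-2,-3) - i(1,2) = (-2 - i, -3 - 2i).
A real fundamental pair from Re and Im of e^((-1+2i)t)v: X_1 = e^(-t)(cos(2t)·(-2,-3) + sin(2t)·(1,2)), X_2 = e^(-t)(sin(2t)·(-2,-3) - cos(2t)·(1,2)).
General solution: c_1X_1 + c_2X_2.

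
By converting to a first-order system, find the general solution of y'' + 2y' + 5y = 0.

Let x_1 = y, x_2 = y'. Then x_1' = x_2 and x_2' = -5x_1 - 2x_2.
A = [[0,1],[-5,-2]]; det(A-λI) = λ^2 + 2λ + 5.
Eigenvalues λ = -1 ± 2i.

y(t) = c_1e^(-t)cos(2t) + c_2e^(-t)sin(2t)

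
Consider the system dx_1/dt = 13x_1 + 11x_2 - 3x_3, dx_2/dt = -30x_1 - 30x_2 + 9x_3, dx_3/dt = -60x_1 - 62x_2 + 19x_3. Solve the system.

x_1(t) = c_1e^(3t) - c_2e^(t) - c_3e^(-2t), x_2(t) = -2c_1e^(3t) + 3c_2e^(t) + 3c_3e^(-2t), x_3(t) = -4c_1e^(3t) + 7c_2e^(t) + 6c_3e^(-2t)

Coefficient matrix A = [[13, 11, -3], [-30, -30, 9], [-60, -62, 19]].
det(A - λI) = 0 gives eigenvalues λ = 3, 1, -2.
For λ=3: eigenvector (1,-2,-4).
For λ=1: eigenvector (-1,3,7).
For λ=-2: eigenvector (-1,3,6).
General solution: c_1e^(3t)(1,-2,-4) + c_2e^(t)(-1,3,7) + c_3e^(-2t)(-1,3,6).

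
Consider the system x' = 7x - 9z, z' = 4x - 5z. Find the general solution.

Coefficient matrix A = [[7, -9], [4, -5]].
Characteristic polynomial det(A - λI) = λ^2 - 2λ + 1 = 0.
Single eigenvalue λ = 1 with algebraic multiplicity 2.
Eigenvector v = (3,2); generalized eigenvector w with (A-λI)w=v is (-1,-1).
General solution: e^(t)[c_1·v + c_2·(t·v + w)].

x(t) = 3c_1e^(t) + 3c_2te^(t) - c_2e^(t), z(t) = 2c_1e^(t) + 2c_2te^(t) - c_2e^(t)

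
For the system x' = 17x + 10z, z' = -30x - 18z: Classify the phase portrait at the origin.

A = [[17,10],[-30,-18]]; det(A-λI) = λ^2 + λ - 6.
λ = -3, 2: opposite signs.

saddle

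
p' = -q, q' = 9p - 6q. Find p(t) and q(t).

p(t) = c_1e^(-3t) + c_2te^(-3t) + c_2e^(-3t), q(t) = 3c_1e^(-3t) + 3c_2te^(-3t) + 2c_2e^(-3t)

Coefficient matrix A = [[0, -1], [9, -6]].
Characteristic polynomial det(A - λI) = λ^2 + 6λ + 9 = 0.
Single eigenvalue λ = -3 with algebraic multiplicity 2.
Eigenvector v = (1,3); generalized eigenvector w with (A-λI)w=v is (1,2).
General solution: e^(-3t)[c_1·v + c_2·(t·v + w)].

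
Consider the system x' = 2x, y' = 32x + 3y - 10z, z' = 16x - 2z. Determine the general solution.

x(t) = c_1e^(2t), y(t) = 8c_1e^(2t) + c_2e^(3t) + 2c_3e^(-2t), z(t) = 4c_1e^(2t) + c_3e^(-2t)

Coefficient matrix A = [[2, 0, 0], [32, 3, -10], [16, 0, -2]].
det(A - λI) = 0 gives eigenvalues λ = 2, 3, -2.
For λ=2: eigenvector (1,8,4).
For λ=3: eigenvector (0,1,0).
For λ=-2: eigenvector (0,2,1).
General solution: c_1e^(2t)(1,8,4) + c_2e^(3t)(0,1,0) + c_3e^(-2t)(0,2,1).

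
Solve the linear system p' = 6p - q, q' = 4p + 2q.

p(t) = C_1e^(4t) + C_2te^(4t) + 2C_2e^(4t), q(t) = 2C_1e^(4t) + 2C_2te^(4t) + 3C_2e^(4t)

Coefficient matrix A = [[6, -1], [4, 2]].
Characteristic polynomial det(A - λI) = λ^2 - 8λ + 16 = 0.
Single eigenvalue λ = 4 with algebraic multiplicity 2.
Eigenvector v = (1,2); generalized eigenvector w with (A-λI)w=v is (2,3).
General solution: e^(4t)[C_1·v + C_2·(t·v + w)].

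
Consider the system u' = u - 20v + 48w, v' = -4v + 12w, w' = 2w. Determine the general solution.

u(t) = K_1e^(t) + 8K_2e^(2t) + 4K_3e^(-4t), v(t) = 2K_2e^(2t) + K_3e^(-4t), w(t) = K_2e^(2t)

Coefficient matrix A = [[1, -20, 48], [0, -4, 12], [0, 0, 2]].
det(A - λI) = 0 gives eigenvalues λ = 1, 2, -4.
For λ=1: eigenvector (1,0,0).
For λ=2: eigenvector (8,2,1).
For λ=-4: eigenvector (4,1,0).
General solution: K_1e^(t)(1,0,0) + K_2e^(2t)(8,2,1) + K_3e^(-4t)(4,1,0).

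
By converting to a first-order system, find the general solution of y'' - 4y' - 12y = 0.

Let x_1 = y, x_2 = y'. Then x_1' = x_2 and x_2' = 12x_1 + 4x_2.
A = [[0,1],[12,4]]; det(A-λI) = λ^2 - 4λ - 12.
Eigenvalues λ = -2, 6 with eigenvectors (1,-2), (1,6).

y(t) = K_1e^(-2t) + K_2e^(6t)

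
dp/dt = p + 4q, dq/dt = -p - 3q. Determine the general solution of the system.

p(t) = -2c_1e^(-t) - 2c_2te^(-t) - c_2e^(-t), q(t) = c_1e^(-t) + c_2te^(-t)

Coefficient matrix A = [[1, 4], [-1, -3]].
Characteristic polynomial det(A - λI) = λ^2 + 2λ + 1 = 0.
Single eigenvalue λ = -1 with algebraic multiplicity 2.
Eigenvector v = (-2,1); generalized eigenvector w with (A-λI)w=v is (-1,0).
General solution: e^(-t)[c_1·v + c_2·(t·v + w)].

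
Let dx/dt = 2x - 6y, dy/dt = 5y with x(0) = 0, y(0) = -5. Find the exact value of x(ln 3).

2340

A = [[2,-6],[0,5]]; eigenvalues λ = 2, 5.
Eigenvectors: (1,0) for λ=2, (-2,1) for λ=5.
From the initial condition, c_1 = -10, c_2 = -5.
x(ln 3) = (-10)(3^2)(1) + (-5)(3^5)(-2) = 2340.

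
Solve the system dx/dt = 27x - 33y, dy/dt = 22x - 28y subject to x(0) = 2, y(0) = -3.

Coefficient matrix A = [[27, -33], [22, -28]].
Characteristic polynomial det(A - λI) = λ^2 + λ - 30 = 0.
Eigenvalues λ = 5, -6.
For λ=5: (A-λI) row 1 is [22, -33], so an eigenvector is (3, 2).
For λ=-6: (A-λI) row 1 is [33, -33], so an eigenvector is (1, 1).
General solution: K_1e^(5t)(3,2) + K_2e^(-6t)(1,1).
Applying x(0)=2, y(0)=-3 gives K_1=5, K_2=-13.

x(t) = 15e^(5t) - 13e^(-6t), y(t) = 10e^(5t) - 13e^(-6t)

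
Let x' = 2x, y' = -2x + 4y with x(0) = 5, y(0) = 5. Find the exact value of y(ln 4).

A = [[2,0],[-2,4]]; eigenvalues λ = 2, 4.
Eigenvectors: (-1,-1) for λ=2, (0,1) for λ=4.
From the initial condition, c_1 = -5, c_2 = 0.
y(ln 4) = (-5)(4^2)(-1) + (0)(4^4)(1) = 80.

80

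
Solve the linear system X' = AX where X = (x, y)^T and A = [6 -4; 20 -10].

Coefficient matrix A = [[6, -4], [20, -10]].
Characteristic polynomial det(A - λI) = λ^2 + 4λ + 20 = 0.
Eigenvalues λ = -2 ± 4i (complex conjugate pair).
For λ=-2+4i: an eigenvector is (1,2) - i(0,1) = (1, 2 - i).
A real fundamental pair from Re and Im of e^((-2+4i)t)v: X_1 = e^(-2t)(cos(4t)·(1,2) + sin(4t)·(0,1)), X_2 = e^(-2t)(sin(4t)·(1,2) - cos(4t)·(0,1)).
General solution: C_1X_1 + C_2X_2.

x(t) = C_1e^(-2t)cos(4t) + C_2e^(-2t)sin(4t), y(t) = C_1e^(-2t)sin(4t) + 2C_1e^(-2t)cos(4t) + 2C_2e^(-2t)sin(4t) - C_2e^(-2t)cos(4t)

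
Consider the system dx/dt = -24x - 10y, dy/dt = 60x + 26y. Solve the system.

Coefficient matrix A = [[-24, -10], [60, 26]].
Characteristic polynomial det(A - λI) = λ^2 - 2λ - 24 = 0.
Eigenvalues λ = 6, -4.
For λ=6: (A-λI) row 1 is [-30, -10], so an eigenvector is (-1, 3).
For λ=-4: (A-λI) row 1 is [-20, -10], so an eigenvector is (1, -2).
General solution: C_1e^(6t)(-1,3) + C_2e^(-4t)(1,-2).

x(t) = -C_1e^(6t) + C_2e^(-4t), y(t) = 3C_1e^(6t) - 2C_2e^(-4t)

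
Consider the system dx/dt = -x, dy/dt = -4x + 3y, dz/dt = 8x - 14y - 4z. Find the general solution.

x(t) = c_2e^(-t), y(t) = -c_1e^(3t) + c_2e^(-t), z(t) = 2c_1e^(3t) - 2c_2e^(-t) + c_3e^(-4t)

Coefficient matrix A = [[-1, 0, 0], [-4, 3, 0], [8, -14, -4]].
det(A - λI) = 0 gives eigenvalues λ = 3, -1, -4.
For λ=3: eigenvector (0,-1,2).
For λ=-1: eigenvector (1,1,-2).
For λ=-4: eigenvector (0,0,1).
General solution: c_1e^(3t)(0,-1,2) + c_2e^(-t)(1,1,-2) + c_3e^(-4t)(0,0,1).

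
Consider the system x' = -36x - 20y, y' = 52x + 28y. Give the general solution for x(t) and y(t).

x(t) = 2C_1e^(-4t)sin(4t) + C_1e^(-4t)cos(4t) + C_2e^(-4t)sin(4t) - 2C_2e^(-4t)cos(4t), y(t) = -3C_1e^(-4t)sin(4t) - 2C_1e^(-4t)cos(4t) - 2C_2e^(-4t)sin(4t) + 3C_2e^(-4t)cos(4t)

Coefficient matrix A = [[-36, -20], [52, 28]].
Characteristic polynomial det(A - λI) = λ^2 + 8λ + 32 = 0.
Eigenvalues λ = -4 ± 4i (complex conjugate pair).
For λ=-4+4i: an eigenvector is (1,-2) - i(2,-3) = (1 - 2i, -2 + 3i).
A real fundamental pair from Re and Im of e^((-4+4i)t)v: X_1 = e^(-4t)(cos(4t)·(1,-2) + sin(4t)·(2,-3)), X_2 = e^(-4t)(sin(4t)·(1,-2) - cos(4t)·(2,-3)).
General solution: C_1X_1 + C_2X_2.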